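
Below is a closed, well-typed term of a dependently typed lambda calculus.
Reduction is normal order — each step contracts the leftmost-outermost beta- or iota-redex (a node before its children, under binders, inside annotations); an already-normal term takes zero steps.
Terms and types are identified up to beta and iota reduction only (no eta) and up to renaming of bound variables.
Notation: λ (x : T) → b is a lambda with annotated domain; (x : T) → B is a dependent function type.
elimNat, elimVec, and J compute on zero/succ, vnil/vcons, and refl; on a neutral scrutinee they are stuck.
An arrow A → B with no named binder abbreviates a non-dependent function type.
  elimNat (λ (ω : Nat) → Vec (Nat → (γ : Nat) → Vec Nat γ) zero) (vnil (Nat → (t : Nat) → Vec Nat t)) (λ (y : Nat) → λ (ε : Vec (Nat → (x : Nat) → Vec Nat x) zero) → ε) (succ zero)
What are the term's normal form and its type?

reduced normal form:
  vnil (Nat → (ω : Nat) → Vec Nat ω)
the term's type:
  Vec (Nat → (ω : Nat) → Vec Nat ω) zero
observation: the first redex contracted is an elimNat iota-redex; the normal form is reached in 4 normal-order steps.


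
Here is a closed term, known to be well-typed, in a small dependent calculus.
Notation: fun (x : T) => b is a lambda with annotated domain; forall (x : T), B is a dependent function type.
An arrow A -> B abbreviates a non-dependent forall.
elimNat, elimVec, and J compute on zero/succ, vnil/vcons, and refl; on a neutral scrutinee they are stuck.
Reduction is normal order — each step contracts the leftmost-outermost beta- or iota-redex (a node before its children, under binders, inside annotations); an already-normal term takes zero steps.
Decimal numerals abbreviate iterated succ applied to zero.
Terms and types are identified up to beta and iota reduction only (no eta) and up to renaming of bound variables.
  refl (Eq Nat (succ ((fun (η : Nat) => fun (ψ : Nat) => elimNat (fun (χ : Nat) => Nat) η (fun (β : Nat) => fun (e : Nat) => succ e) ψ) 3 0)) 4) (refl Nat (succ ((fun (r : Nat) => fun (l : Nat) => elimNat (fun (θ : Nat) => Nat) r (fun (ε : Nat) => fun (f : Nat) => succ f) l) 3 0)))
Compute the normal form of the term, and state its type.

normal form:
  refl (Eq Nat 4 4) (refl Nat 4)
the term's type:
  Eq (Eq Nat 4 4) (refl Nat 4) (refl Nat 4)
observation: reduction starts at a beta-redex, and 6 normal-order steps reach the normal form.


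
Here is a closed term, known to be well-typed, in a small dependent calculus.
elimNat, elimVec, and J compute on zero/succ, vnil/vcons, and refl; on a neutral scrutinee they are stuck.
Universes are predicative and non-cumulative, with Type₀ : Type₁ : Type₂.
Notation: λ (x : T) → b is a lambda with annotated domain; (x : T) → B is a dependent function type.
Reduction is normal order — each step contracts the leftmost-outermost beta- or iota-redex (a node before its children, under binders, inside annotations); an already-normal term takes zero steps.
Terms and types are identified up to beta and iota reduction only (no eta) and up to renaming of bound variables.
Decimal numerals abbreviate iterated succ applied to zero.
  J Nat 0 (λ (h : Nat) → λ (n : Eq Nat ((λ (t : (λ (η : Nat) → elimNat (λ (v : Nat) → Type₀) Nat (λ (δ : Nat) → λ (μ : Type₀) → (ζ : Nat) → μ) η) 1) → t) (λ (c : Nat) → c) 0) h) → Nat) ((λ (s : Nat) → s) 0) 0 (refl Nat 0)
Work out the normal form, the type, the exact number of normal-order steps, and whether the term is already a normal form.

resulting normal form:
  0
the term's type:
  Nat
normal-order step count: 2
started in normal form: no
first contracted redex: a J iota-redex


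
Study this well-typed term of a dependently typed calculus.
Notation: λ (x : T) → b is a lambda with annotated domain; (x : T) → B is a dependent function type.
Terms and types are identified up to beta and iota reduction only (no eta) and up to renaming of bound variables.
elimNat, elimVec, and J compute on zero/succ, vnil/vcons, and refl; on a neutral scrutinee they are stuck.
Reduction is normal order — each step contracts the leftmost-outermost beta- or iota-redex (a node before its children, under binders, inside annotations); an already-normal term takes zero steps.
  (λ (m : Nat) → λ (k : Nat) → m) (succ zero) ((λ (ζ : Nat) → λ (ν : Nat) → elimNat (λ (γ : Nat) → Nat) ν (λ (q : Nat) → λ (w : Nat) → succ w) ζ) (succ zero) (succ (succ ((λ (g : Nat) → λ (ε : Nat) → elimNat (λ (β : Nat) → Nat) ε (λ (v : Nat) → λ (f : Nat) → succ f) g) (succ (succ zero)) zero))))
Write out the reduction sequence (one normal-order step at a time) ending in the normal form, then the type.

reduction (normal order):
  (λ (m : Nat) → λ (k : Nat) → m) (succ zero) ((λ (ζ : Nat) → λ (ν : Nat) → elimNat (λ (γ : Nat) → Nat) ν (λ (q : Nat) → λ (w : Nat) → succ w) ζ) (succ zero) (succ (succ ((λ (g : Nat) → λ (ε : Nat) → elimNat (λ (β : Nat) → Nat) ε (λ (v : Nat) → λ (f : Nat) → succ f) g) (succ (succ zero)) zero))))
  ~> (λ (m : Nat) → succ zero) ((λ (k : Nat) → λ (ζ : Nat) → elimNat (λ (ν : Nat) → Nat) ζ (λ (γ : Nat) → λ (q : Nat) → succ q) k) (succ zero) (succ (succ ((λ (w : Nat) → λ (g : Nat) → elimNat (λ (ε : Nat) → Nat) g (λ (β : Nat) → λ (v : Nat) → succ v) w) (succ (succ zero)) zero))))
  ~> succ zero
the term's type:
  Nat


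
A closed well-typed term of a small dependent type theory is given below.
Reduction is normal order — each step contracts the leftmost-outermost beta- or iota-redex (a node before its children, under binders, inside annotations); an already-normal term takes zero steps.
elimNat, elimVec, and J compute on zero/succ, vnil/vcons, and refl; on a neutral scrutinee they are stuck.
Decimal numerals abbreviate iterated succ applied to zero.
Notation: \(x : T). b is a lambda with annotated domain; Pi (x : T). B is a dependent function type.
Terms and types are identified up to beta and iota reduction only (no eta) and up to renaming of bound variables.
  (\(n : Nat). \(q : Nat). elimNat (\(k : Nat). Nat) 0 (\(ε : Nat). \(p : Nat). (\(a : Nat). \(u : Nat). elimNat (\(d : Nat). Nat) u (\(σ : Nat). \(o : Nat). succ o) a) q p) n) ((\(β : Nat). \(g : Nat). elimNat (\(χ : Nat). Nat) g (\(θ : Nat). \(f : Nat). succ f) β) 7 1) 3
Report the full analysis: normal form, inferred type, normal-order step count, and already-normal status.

resulting normal form:
  24
the term's type:
  Nat
normal-order step count: 63
already normal: no
first redex: a beta-redex


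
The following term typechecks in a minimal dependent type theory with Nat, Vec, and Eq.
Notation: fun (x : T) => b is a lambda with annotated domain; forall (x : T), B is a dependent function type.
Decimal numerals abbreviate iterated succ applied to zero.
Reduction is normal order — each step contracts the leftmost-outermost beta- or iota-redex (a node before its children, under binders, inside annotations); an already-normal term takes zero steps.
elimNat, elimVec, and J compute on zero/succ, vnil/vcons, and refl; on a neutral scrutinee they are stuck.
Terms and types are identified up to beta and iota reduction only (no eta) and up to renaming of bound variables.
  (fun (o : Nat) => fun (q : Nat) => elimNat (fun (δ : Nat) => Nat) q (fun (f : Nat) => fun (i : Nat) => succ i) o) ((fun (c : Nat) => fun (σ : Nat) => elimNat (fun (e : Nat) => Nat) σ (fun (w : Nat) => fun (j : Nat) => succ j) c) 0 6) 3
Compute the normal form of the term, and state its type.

reduced normal form:
  9
type:
  Nat


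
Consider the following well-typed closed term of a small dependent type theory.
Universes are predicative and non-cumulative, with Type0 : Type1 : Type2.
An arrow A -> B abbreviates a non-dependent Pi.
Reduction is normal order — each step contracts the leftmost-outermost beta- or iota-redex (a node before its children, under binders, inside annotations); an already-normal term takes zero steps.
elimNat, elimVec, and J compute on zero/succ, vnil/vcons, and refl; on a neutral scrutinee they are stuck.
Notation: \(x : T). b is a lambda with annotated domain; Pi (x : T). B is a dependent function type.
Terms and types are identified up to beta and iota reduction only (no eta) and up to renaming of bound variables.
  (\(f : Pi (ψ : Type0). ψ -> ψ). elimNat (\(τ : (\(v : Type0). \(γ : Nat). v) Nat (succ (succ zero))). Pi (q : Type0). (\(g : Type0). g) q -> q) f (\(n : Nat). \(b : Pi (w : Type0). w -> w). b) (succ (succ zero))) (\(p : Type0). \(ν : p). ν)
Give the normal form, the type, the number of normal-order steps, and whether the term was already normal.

normal form:
  \(f : Type0). \(ψ : f). ψ
type:
  Pi (f : Type0). f -> f
normal-order step count: 8
term was already normal: no
first redex: a beta-redex


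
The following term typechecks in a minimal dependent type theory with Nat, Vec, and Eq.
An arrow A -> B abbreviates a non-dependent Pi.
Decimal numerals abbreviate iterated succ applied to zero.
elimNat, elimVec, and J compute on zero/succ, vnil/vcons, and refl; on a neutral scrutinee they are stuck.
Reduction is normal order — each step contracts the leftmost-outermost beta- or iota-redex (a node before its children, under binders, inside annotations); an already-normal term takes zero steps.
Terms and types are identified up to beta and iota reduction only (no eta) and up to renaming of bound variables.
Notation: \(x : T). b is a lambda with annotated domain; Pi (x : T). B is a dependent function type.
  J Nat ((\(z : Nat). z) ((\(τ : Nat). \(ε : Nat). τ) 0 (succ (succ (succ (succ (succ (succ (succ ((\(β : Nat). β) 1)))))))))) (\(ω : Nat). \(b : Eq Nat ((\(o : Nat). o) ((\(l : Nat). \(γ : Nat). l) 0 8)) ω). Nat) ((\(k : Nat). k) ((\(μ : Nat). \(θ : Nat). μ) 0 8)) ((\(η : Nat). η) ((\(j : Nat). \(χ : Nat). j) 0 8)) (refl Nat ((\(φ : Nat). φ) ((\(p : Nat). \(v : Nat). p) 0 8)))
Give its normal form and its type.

normal form:
  0
type:
  Nat
observation: the first redex contracted is a J iota-redex; the normal form is reached in 4 normal-order steps.


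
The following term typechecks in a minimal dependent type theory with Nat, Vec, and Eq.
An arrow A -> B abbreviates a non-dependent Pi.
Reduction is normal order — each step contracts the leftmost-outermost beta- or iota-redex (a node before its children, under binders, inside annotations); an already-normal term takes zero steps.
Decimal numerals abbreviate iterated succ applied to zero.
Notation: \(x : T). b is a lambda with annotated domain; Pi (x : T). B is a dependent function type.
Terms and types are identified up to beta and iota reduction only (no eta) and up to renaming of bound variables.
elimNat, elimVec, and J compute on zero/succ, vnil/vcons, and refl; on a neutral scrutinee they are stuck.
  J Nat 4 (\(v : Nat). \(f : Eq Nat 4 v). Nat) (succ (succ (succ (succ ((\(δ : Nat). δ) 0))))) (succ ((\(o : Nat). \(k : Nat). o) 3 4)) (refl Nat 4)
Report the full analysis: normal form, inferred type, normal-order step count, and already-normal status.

resulting normal form:
  4
type:
  Nat
normal-order step count: 2
already normal: no
first redex: a J iota-redex


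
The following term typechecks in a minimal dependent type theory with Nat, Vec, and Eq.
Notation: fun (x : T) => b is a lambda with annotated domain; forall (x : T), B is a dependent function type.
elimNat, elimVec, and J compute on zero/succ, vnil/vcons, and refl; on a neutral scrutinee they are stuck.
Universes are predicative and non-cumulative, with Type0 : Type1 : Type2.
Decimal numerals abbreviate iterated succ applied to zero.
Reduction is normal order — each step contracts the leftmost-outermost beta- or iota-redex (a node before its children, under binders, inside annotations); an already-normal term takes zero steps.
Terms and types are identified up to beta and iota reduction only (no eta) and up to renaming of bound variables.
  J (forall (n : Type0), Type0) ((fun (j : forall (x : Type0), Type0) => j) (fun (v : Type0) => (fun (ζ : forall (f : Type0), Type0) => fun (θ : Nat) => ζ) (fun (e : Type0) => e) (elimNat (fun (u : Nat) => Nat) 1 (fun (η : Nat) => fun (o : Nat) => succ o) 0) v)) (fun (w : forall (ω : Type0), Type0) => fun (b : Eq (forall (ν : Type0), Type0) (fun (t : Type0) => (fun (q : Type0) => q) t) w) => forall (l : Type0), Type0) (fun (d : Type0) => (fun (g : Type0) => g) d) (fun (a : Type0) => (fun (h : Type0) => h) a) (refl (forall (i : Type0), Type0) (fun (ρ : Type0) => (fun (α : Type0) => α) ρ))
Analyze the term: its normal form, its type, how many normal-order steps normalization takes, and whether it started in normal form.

normal form:
  fun (n : Type0) => n
the term's type:
  forall (n : Type0), Type0
steps to reach normal form (normal order): 2
already normal: no
first contracted redex: a J iota-redex


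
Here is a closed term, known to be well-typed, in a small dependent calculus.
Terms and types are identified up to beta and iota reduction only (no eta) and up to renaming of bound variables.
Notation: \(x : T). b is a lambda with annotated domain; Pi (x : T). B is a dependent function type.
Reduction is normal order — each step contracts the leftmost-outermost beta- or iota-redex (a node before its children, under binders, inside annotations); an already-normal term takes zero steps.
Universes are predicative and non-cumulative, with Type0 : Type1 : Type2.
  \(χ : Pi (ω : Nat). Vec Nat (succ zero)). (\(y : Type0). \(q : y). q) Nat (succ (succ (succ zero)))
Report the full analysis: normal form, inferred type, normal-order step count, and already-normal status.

normal form:
  \(χ : Pi (ω : Nat). Vec Nat (succ zero)). succ (succ (succ zero))
inferred type:
  Pi (χ : Pi (ω : Nat). Vec Nat (succ zero)). Nat
reduction steps (normal order): 2
term was already normal: no
first redex: a beta-redex


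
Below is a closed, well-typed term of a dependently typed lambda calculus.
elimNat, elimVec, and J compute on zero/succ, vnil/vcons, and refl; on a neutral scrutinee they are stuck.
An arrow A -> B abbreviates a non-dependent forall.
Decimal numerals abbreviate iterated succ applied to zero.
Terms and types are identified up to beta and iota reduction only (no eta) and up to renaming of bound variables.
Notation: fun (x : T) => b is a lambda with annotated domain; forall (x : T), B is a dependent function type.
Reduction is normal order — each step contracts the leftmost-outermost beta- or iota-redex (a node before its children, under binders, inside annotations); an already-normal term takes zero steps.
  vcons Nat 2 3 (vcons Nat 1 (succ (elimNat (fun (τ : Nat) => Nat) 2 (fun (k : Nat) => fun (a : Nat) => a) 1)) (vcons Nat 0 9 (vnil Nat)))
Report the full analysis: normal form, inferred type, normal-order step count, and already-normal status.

resulting normal form:
  vcons Nat 2 3 (vcons Nat 1 3 (vcons Nat 0 9 (vnil Nat)))
the term's type:
  Vec Nat 3
normal-order step count: 4
already normal: no
first contracted redex: an elimNat iota-redex


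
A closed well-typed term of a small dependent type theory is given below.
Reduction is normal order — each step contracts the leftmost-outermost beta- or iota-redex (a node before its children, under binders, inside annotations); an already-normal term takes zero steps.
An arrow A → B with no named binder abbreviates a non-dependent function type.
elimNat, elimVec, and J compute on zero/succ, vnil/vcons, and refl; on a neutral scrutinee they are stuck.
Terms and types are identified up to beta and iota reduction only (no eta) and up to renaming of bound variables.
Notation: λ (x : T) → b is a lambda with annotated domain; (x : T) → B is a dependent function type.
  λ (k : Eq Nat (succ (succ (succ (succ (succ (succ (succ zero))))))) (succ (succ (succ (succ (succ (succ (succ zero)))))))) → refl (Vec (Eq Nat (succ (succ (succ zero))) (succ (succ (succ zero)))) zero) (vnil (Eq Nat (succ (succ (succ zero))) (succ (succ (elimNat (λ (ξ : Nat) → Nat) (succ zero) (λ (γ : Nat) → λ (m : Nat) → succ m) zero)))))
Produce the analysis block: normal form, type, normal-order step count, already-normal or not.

resulting normal form:
  λ (k : Eq Nat (succ (succ (succ (succ (succ (succ (succ zero))))))) (succ (succ (succ (succ (succ (succ (succ zero)))))))) → refl (Vec (Eq Nat (succ (succ (succ zero))) (succ (succ (succ zero)))) zero) (vnil (Eq Nat (succ (succ (succ zero))) (succ (succ (succ zero)))))
inferred type:
  Eq Nat (succ (succ (succ (succ (succ (succ (succ zero))))))) (succ (succ (succ (succ (succ (succ (succ zero))))))) → Eq (Vec (Eq Nat (succ (succ (succ zero))) (succ (succ (succ zero)))) zero) (vnil (Eq Nat (succ (succ (succ zero))) (succ (succ (succ zero))))) (vnil (Eq Nat (succ (succ (succ zero))) (succ (succ (succ zero)))))
reduction steps (normal order): 1
term was already normal: no
first redex: an elimNat iota-redex


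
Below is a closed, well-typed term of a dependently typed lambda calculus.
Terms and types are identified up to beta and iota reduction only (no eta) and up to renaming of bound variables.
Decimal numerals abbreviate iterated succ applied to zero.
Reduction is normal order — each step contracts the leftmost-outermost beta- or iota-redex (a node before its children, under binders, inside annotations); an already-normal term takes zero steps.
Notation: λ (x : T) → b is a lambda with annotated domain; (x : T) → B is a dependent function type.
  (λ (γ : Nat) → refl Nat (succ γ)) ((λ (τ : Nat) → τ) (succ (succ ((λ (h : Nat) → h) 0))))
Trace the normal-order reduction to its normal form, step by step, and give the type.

reduction (normal order):
  (λ (γ : Nat) → refl Nat (succ γ)) ((λ (τ : Nat) → τ) (succ (succ ((λ (h : Nat) → h) 0))))
  ~> refl Nat (succ ((λ (γ : Nat) → γ) (succ (succ ((λ (τ : Nat) → τ) 0)))))
  ~> refl Nat (succ (succ (succ ((λ (γ : Nat) → γ) 0))))
  ~> refl Nat 3
inferred type:
  Eq Nat 3 3


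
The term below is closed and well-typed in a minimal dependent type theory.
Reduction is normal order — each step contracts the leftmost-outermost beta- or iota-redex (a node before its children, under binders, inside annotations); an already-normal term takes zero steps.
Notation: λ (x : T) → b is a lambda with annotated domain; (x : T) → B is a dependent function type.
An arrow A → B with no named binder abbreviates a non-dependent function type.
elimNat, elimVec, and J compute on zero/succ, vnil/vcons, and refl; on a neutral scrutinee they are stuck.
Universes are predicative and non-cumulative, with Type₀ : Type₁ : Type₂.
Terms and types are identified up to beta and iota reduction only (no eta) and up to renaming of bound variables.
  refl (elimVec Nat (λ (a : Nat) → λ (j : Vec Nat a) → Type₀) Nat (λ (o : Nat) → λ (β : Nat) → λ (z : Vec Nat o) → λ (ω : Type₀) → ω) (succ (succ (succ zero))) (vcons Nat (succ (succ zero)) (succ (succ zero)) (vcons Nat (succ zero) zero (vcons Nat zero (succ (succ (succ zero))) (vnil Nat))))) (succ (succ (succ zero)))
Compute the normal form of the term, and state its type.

normal form:
  refl Nat (succ (succ (succ zero)))
inferred type:
  Eq Nat (succ (succ (succ zero))) (succ (succ (succ zero)))
observation: 16 normal-order steps normalize the term, beginning with an elimVec iota-redex.


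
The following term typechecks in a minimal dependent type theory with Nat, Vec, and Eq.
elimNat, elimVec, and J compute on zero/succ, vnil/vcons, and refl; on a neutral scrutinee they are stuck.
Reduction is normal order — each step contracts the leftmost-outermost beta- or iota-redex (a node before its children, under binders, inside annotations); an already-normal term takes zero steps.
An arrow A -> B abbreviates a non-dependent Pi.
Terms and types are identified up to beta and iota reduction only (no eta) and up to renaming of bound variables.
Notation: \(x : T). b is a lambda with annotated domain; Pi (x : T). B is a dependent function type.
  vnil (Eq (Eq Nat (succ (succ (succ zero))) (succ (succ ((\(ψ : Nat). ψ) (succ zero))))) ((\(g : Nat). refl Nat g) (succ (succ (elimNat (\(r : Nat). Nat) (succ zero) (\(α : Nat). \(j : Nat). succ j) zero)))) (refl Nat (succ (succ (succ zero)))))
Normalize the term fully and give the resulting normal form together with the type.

normal form:
  vnil (Eq (Eq Nat (succ (succ (succ zero))) (succ (succ (succ zero)))) (refl Nat (succ (succ (succ zero)))) (refl Nat (succ (succ (succ zero)))))
type:
  Vec (Eq (Eq Nat (succ (succ (succ zero))) (succ (succ (succ zero)))) (refl Nat (succ (succ (succ zero)))) (refl Nat (succ (succ (succ zero))))) zero


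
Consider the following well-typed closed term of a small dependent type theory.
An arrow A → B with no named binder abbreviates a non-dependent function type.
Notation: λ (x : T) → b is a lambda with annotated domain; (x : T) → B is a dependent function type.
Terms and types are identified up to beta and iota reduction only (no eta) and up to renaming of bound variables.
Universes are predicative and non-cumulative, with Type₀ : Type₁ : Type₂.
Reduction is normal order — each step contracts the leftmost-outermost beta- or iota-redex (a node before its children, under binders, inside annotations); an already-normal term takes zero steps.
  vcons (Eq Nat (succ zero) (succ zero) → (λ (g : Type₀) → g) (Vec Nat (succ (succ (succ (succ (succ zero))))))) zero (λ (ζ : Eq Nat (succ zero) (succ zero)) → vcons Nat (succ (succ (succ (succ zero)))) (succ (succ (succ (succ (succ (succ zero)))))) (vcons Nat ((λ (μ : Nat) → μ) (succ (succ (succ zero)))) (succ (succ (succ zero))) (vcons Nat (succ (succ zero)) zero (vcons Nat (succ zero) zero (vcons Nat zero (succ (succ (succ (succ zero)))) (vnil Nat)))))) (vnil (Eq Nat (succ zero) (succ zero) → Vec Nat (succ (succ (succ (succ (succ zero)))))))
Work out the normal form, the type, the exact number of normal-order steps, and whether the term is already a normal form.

resulting normal form:
  vcons (Eq Nat (succ zero) (succ zero) → Vec Nat (succ (succ (succ (succ (succ zero)))))) zero (λ (g : Eq Nat (succ zero) (succ zero)) → vcons Nat (succ (succ (succ (succ zero)))) (succ (succ (succ (succ (succ (succ zero)))))) (vcons Nat (succ (succ (succ zero))) (succ (succ (succ zero))) (vcons Nat (succ (succ zero)) zero (vcons Nat (succ zero) zero (vcons Nat zero (succ (succ (succ (succ zero)))) (vnil Nat)))))) (vnil (Eq Nat (succ zero) (succ zero) → Vec Nat (succ (succ (succ (succ (succ zero)))))))
the term's type:
  Vec (Eq Nat (succ zero) (succ zero) → Vec Nat (succ (succ (succ (succ (succ zero)))))) (succ zero)
normal-order step count: 2
already normal: no
first contracted redex: a beta-redex


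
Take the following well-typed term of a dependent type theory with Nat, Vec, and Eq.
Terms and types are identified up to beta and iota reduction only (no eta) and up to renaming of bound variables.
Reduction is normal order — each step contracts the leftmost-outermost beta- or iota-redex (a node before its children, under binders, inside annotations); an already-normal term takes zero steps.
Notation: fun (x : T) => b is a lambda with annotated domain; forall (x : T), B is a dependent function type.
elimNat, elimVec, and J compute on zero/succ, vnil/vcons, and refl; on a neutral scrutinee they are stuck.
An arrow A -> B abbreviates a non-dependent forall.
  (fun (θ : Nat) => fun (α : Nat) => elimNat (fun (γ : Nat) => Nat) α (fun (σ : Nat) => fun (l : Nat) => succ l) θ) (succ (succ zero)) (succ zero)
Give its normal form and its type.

reduced normal form:
  succ (succ (succ zero))
type:
  Nat


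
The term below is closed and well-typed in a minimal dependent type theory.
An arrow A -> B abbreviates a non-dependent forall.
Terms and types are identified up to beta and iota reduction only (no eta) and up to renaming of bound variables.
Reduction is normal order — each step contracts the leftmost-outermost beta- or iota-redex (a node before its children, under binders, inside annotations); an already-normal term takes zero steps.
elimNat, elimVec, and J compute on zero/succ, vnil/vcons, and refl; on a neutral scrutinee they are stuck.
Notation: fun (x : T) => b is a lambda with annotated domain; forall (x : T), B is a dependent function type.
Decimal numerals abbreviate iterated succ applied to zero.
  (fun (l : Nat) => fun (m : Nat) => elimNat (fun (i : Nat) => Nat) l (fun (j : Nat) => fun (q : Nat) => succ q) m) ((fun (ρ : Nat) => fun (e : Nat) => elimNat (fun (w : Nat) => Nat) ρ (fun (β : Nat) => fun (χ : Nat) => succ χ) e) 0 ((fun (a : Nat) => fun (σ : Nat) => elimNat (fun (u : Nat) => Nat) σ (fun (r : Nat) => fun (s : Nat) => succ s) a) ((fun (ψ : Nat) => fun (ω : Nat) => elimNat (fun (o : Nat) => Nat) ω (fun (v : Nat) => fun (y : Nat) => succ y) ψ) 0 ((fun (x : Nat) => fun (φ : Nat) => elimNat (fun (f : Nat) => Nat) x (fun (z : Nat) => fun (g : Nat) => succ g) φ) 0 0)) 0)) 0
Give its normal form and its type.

resulting normal form:
  0
the term's type:
  Nat


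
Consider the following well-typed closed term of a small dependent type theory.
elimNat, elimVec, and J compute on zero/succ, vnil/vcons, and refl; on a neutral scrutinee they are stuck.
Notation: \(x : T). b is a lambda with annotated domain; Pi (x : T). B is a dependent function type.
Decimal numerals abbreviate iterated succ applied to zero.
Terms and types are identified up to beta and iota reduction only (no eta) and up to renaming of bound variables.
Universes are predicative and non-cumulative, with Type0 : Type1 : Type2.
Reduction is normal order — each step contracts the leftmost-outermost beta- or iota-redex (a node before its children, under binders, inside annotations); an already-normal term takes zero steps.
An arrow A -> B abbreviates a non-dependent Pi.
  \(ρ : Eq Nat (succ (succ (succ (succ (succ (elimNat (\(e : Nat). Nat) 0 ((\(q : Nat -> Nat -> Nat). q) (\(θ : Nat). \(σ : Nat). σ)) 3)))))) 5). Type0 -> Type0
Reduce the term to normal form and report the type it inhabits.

normal form:
  \(ρ : Eq Nat 5 5). Type0 -> Type0
inferred type:
  Eq Nat 5 5 -> Type1


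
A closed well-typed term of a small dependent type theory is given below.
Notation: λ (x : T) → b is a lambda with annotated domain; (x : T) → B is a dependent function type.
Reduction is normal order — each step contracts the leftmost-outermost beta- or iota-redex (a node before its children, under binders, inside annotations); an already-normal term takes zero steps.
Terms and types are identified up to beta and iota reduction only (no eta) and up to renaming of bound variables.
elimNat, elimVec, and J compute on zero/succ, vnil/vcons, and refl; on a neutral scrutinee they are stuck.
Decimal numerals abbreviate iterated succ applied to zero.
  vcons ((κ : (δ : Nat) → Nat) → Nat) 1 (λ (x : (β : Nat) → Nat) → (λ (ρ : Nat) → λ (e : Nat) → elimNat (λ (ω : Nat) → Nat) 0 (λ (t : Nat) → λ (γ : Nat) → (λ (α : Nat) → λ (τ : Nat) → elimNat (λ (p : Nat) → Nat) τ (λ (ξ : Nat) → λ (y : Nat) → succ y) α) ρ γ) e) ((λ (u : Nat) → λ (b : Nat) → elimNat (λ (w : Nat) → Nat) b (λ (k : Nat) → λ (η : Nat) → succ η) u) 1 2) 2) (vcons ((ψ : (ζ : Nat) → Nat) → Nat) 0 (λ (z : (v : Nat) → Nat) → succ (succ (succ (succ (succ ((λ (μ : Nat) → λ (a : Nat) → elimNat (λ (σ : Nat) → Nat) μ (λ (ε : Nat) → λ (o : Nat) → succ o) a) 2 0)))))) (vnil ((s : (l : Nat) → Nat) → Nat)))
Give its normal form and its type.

resulting normal form:
  vcons ((κ : (δ : Nat) → Nat) → Nat) 1 (λ (x : (β : Nat) → Nat) → 6) (vcons ((ρ : (e : Nat) → Nat) → Nat) 0 (λ (ω : (t : Nat) → Nat) → 7) (vnil ((γ : (α : Nat) → Nat) → Nat)))
type:
  Vec ((κ : (δ : Nat) → Nat) → Nat) 2


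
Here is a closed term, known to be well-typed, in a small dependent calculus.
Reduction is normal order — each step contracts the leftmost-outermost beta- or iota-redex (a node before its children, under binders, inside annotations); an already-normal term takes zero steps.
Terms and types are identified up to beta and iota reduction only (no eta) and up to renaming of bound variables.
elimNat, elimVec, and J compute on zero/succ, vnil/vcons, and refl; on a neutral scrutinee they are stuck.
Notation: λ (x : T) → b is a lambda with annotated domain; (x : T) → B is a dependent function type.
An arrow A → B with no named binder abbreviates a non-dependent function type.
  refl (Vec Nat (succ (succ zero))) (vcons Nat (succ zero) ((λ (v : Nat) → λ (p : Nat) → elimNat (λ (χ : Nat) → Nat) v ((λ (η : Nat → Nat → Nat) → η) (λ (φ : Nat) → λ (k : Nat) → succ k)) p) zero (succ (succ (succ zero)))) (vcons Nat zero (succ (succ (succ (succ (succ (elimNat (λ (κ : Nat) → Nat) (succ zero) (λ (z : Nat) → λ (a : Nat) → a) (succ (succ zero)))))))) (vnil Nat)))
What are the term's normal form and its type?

reduced normal form:
  refl (Vec Nat (succ (succ zero))) (vcons Nat (succ zero) (succ (succ (succ zero))) (vcons Nat zero (succ (succ (succ (succ (succ (succ zero)))))) (vnil Nat)))
the term's type:
  Eq (Vec Nat (succ (succ zero))) (vcons Nat (succ zero) (succ (succ (succ zero))) (vcons Nat zero (succ (succ (succ (succ (succ (succ zero)))))) (vnil Nat))) (vcons Nat (succ zero) (succ (succ (succ zero))) (vcons Nat zero (succ (succ (succ (succ (succ (succ zero)))))) (vnil Nat)))


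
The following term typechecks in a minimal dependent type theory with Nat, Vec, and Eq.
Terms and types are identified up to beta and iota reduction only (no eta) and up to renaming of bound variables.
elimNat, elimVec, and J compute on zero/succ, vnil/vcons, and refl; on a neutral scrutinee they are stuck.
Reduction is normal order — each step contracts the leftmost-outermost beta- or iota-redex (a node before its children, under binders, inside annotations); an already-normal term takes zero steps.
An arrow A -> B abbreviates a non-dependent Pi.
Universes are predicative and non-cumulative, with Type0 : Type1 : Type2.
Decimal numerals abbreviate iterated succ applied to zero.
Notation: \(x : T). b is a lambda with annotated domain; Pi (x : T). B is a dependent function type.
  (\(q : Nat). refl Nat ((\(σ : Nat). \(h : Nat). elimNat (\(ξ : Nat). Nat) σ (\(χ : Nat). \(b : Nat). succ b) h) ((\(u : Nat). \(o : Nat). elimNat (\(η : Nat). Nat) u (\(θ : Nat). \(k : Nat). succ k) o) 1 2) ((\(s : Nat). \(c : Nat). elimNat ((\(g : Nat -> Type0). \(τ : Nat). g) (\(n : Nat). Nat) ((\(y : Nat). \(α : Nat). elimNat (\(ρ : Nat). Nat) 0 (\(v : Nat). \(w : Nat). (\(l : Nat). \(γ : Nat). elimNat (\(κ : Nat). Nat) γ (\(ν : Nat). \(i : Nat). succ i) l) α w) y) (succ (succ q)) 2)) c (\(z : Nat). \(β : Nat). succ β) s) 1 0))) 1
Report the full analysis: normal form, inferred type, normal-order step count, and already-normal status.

resulting normal form:
  refl Nat 4
type:
  Eq Nat 4 4
steps to reach normal form (normal order): 22
already normal: no
first redex: a beta-redex


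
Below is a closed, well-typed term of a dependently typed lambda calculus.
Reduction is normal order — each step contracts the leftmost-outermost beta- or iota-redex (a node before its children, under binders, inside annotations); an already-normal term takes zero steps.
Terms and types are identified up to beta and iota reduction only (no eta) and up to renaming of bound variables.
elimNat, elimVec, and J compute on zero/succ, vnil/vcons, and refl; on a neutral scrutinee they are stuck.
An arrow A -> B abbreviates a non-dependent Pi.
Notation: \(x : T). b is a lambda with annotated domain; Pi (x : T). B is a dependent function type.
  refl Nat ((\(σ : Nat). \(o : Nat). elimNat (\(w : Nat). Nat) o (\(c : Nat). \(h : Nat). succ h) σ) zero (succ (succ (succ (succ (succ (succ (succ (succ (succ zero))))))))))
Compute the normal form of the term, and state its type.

normal form:
  refl Nat (succ (succ (succ (succ (succ (succ (succ (succ (succ zero)))))))))
type:
  Eq Nat (succ (succ (succ (succ (succ (succ (succ (succ (succ zero))))))))) (succ (succ (succ (succ (succ (succ (succ (succ (succ zero)))))))))
observation: 3 normal-order steps normalize the term, beginning with a beta-redex.


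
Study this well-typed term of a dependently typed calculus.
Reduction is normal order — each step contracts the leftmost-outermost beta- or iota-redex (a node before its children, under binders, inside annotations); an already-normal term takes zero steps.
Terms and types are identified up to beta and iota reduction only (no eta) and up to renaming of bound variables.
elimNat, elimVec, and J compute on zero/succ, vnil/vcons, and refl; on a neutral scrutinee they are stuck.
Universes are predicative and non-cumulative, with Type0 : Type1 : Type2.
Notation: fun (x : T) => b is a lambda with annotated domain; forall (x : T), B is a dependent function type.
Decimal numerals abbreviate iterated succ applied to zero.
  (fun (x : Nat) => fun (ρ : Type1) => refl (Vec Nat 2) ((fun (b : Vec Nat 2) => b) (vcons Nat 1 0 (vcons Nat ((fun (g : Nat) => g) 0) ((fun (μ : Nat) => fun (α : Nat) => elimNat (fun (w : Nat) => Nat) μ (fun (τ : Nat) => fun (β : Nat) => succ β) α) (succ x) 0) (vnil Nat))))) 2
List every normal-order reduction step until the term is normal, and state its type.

reduction (normal order):
  (fun (x : Nat) => fun (ρ : Type1) => refl (Vec Nat 2) ((fun (b : Vec Nat 2) => b) (vcons Nat 1 0 (vcons Nat ((fun (g : Nat) => g) 0) ((fun (μ : Nat) => fun (α : Nat) => elimNat (fun (w : Nat) => Nat) μ (fun (τ : Nat) => fun (β : Nat) => succ β) α) (succ x) 0) (vnil Nat))))) 2
  ~> fun (x : Type1) => refl (Vec Nat 2) ((fun (ρ : Vec Nat 2) => ρ) (vcons Nat 1 0 (vcons Nat ((fun (b : Nat) => b) 0) ((fun (g : Nat) => fun (μ : Nat) => elimNat (fun (α : Nat) => Nat) g (fun (w : Nat) => fun (τ : Nat) => succ τ) μ) 3 0) (vnil Nat))))
  ~> fun (x : Type1) => refl (Vec Nat 2) (vcons Nat 1 0 (vcons Nat ((fun (ρ : Nat) => ρ) 0) ((fun (b : Nat) => fun (g : Nat) => elimNat (fun (μ : Nat) => Nat) b (fun (α : Nat) => fun (w : Nat) => succ w) g) 3 0) (vnil Nat)))
  ~> fun (x : Type1) => refl (Vec Nat 2) (vcons Nat 1 0 (vcons Nat 0 ((fun (ρ : Nat) => fun (b : Nat) => elimNat (fun (g : Nat) => Nat) ρ (fun (μ : Nat) => fun (α : Nat) => succ α) b) 3 0) (vnil Nat)))
  ~> fun (x : Type1) => refl (Vec Nat 2) (vcons Nat 1 0 (vcons Nat 0 ((fun (ρ : Nat) => elimNat (fun (b : Nat) => Nat) 3 (fun (g : Nat) => fun (μ : Nat) => succ μ) ρ) 0) (vnil Nat)))
  ~> fun (x : Type1) => refl (Vec Nat 2) (vcons Nat 1 0 (vcons Nat 0 (elimNat (fun (ρ : Nat) => Nat) 3 (fun (b : Nat) => fun (g : Nat) => succ g) 0) (vnil Nat)))
  ~> fun (x : Type1) => refl (Vec Nat 2) (vcons Nat 1 0 (vcons Nat 0 3 (vnil Nat)))
type:
  forall (x : Type1), Eq (Vec Nat 2) (vcons Nat 1 0 (vcons Nat 0 3 (vnil Nat))) (vcons Nat 1 0 (vcons Nat 0 3 (vnil Nat)))


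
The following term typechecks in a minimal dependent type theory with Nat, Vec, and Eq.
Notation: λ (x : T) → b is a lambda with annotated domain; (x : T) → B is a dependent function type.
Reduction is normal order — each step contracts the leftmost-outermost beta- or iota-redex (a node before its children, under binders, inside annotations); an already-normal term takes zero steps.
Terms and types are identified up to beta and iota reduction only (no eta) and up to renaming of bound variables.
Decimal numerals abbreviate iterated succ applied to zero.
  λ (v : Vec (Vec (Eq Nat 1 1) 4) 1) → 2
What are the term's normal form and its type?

resulting normal form:
  λ (v : Vec (Vec (Eq Nat 1 1) 4) 1) → 2
the term's type:
  (v : Vec (Vec (Eq Nat 1 1) 4) 1) → Nat


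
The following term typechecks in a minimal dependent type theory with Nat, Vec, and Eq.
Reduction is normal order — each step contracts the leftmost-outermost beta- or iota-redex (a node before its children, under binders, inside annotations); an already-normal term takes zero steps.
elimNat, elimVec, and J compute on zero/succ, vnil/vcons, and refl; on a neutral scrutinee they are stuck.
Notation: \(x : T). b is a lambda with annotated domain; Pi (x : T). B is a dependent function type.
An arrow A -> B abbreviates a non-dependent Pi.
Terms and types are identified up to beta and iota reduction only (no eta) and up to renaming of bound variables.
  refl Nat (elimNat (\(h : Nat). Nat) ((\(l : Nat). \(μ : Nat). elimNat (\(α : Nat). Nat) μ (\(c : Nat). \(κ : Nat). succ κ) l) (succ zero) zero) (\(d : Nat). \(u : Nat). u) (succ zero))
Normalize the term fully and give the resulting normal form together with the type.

resulting normal form:
  refl Nat (succ zero)
inferred type:
  Eq Nat (succ zero) (succ zero)


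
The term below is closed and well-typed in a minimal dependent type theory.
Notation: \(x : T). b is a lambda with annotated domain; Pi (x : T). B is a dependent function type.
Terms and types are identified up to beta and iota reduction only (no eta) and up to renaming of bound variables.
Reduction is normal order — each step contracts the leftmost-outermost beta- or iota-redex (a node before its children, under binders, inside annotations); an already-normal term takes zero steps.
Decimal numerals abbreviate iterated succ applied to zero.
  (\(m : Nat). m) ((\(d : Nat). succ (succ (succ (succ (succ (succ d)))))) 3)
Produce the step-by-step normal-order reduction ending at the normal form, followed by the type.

normal-order reduction sequence:
  (\(m : Nat). m) ((\(d : Nat). succ (succ (succ (succ (succ (succ d)))))) 3)
  ~> (\(m : Nat). succ (succ (succ (succ (succ (succ m)))))) 3
  ~> 9
type:
  Nat


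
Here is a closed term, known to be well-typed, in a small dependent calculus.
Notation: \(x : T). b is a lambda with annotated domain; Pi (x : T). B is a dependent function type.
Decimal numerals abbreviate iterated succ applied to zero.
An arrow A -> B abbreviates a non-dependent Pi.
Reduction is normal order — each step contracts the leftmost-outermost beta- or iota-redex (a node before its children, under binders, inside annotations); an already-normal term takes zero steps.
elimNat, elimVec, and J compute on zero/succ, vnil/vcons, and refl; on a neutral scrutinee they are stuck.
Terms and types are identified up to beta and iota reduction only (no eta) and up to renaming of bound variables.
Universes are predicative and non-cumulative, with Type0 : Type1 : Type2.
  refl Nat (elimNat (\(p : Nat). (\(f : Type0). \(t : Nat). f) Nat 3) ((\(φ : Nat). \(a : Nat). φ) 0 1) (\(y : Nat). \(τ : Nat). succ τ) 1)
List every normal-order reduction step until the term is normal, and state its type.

normal-order reduction:
  refl Nat (elimNat (\(p : Nat). (\(f : Type0). \(t : Nat). f) Nat 3) ((\(φ : Nat). \(a : Nat). φ) 0 1) (\(y : Nat). \(τ : Nat). succ τ) 1)
  ~> refl Nat ((\(p : Nat). \(f : Nat). succ f) 0 (elimNat (\(t : Nat). (\(φ : Type0). \(a : Nat). φ) Nat 3) ((\(y : Nat). \(τ : Nat). y) 0 1) (\(q : Nat). \(δ : Nat). succ δ) 0))
  ~> refl Nat ((\(p : Nat). succ p) (elimNat (\(f : Nat). (\(t : Type0). \(φ : Nat). t) Nat 3) ((\(a : Nat). \(y : Nat). a) 0 1) (\(τ : Nat). \(q : Nat). succ q) 0))
  ~> refl Nat (succ (elimNat (\(p : Nat). (\(f : Type0). \(t : Nat). f) Nat 3) ((\(φ : Nat). \(a : Nat). φ) 0 1) (\(y : Nat). \(τ : Nat). succ τ) 0))
  ~> refl Nat (succ ((\(p : Nat). \(f : Nat). p) 0 1))
  ~> refl Nat (succ ((\(p : Nat). 0) 1))
  ~> refl Nat 1
inferred type:
  Eq Nat 1 1


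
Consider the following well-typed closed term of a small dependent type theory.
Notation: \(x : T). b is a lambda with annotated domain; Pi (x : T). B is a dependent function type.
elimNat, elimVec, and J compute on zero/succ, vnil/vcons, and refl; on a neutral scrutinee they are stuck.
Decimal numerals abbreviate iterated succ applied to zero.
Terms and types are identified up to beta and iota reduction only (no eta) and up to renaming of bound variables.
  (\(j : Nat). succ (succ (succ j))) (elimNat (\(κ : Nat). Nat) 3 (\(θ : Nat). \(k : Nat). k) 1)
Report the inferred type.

inferred type:
  Nat


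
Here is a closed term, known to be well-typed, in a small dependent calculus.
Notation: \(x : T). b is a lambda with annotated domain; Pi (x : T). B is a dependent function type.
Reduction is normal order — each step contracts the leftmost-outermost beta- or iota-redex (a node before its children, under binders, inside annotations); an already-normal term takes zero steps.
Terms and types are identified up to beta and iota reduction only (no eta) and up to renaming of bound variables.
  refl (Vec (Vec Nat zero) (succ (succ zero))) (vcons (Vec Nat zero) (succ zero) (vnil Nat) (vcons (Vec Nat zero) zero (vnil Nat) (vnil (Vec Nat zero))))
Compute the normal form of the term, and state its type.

reduced normal form:
  refl (Vec (Vec Nat zero) (succ (succ zero))) (vcons (Vec Nat zero) (succ zero) (vnil Nat) (vcons (Vec Nat zero) zero (vnil Nat) (vnil (Vec Nat zero))))
the term's type:
  Eq (Vec (Vec Nat zero) (succ (succ zero))) (vcons (Vec Nat zero) (succ zero) (vnil Nat) (vcons (Vec Nat zero) zero (vnil Nat) (vnil (Vec Nat zero)))) (vcons (Vec Nat zero) (succ zero) (vnil Nat) (vcons (Vec Nat zero) zero (vnil Nat) (vnil (Vec Nat zero))))
observation: the term is already in normal form.
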